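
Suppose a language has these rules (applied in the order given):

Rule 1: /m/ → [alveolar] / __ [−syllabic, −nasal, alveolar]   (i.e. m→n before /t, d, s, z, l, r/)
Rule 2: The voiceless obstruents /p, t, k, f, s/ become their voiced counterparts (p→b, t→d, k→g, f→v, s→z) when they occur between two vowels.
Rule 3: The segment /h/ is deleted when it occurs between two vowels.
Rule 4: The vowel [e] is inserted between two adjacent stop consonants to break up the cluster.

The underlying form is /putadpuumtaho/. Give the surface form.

Rule 1 (nasal place assimilation): /m/ precedes the alveolar consonant /t/, so it assimilates in place to [n]. /putadpuumtaho/ → putadpuuntaho.
Rule 2 (intervocalic voicing): /t/ is a voiceless obstruent between vowels /u/ and /a/, so it voices to [d]. /putadpuuntaho/ → pudadpuuntaho.
Rule 3 (intervocalic h-deletion): /h/ occurs between vowels /a/ and /o/, so it deletes. /pudadpuuntaho/ → pudadpuuntao.
Rule 4 (stop-cluster e-epenthesis): /d/ and /p/ form a stop–stop cluster, so [e] is inserted between them. /pudadpuuntao/ → pudadepuuntao.

pudadepuuntao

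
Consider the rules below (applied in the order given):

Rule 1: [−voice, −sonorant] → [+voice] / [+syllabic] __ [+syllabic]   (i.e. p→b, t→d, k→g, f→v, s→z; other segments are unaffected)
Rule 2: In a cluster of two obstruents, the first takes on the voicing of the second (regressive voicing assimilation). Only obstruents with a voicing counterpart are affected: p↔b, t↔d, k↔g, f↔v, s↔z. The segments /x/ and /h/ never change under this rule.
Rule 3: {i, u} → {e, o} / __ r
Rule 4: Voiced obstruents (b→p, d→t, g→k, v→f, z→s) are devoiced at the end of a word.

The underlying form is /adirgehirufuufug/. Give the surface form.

Rule 1 (intervocalic voicing): /f/ is a voiceless obstruent between vowels /u/ and /u/, so it voices to [v]. /f/ is a voiceless obstruent between vowels /u/ and /u/, so it voices to [v]. /adirgehirufuufug/ → adirgehiruvuuvug.
Rule 2 (regressive voicing assimilation): no segment meets the environment; /adirgehiruvuuvug/ is unchanged.
Rule 3 (pre-rhotic lowering): /i/ is a high vowel immediately before /r/, so it lowers to [e]. /i/ is a high vowel immediately before /r/, so it lowers to [e]. /adirgehiruvuuvug/ → adergeheruvuuvug.
Rule 4 (final devoicing): /g/ is a voiced obstruent in word-final position, so it devoices to [k]. /adergeheruvuuvug/ → adergeheruvuuvuk.

adergeheruvuuvuk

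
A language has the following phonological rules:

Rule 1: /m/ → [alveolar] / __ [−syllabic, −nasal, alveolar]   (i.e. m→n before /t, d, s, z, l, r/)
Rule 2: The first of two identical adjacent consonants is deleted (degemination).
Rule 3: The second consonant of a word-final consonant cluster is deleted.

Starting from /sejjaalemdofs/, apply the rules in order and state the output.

Rule 1 (nasal place assimilation): /m/ precedes the alveolar consonant /d/, so it assimilates in place to [n]. /sejjaalemdofs/ → sejjaalendofs.
Rule 2 (degemination): /jj/ is a geminate; the first /j/ deletes. /sejjaalendofs/ → sejaalendofs.
Rule 3 (final cluster simplification): /s/ is the second consonant of a word-final cluster /fs/, so it deletes. /sejaalendofs/ → sejaalendof.

sejaalendof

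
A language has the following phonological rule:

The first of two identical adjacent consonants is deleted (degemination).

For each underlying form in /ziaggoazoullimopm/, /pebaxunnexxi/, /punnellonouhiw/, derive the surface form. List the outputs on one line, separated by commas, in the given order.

/ziaggoazoullimopm/: /gg/ is a geminate; the first /g/ deletes. /ll/ is a geminate; the first /l/ deletes. → [ziagoazoulimopm].
/pebaxunnexxi/: /nn/ is a geminate; the first /n/ deletes. /xx/ is a geminate; the first /x/ deletes. → [pebaxunexi].
/punnellonouhiw/: /nn/ is a geminate; the first /n/ deletes. /ll/ is a geminate; the first /l/ deletes. → [punelonouhiw].

ziagoazoulimopm, pebaxunexi, punelonouhiw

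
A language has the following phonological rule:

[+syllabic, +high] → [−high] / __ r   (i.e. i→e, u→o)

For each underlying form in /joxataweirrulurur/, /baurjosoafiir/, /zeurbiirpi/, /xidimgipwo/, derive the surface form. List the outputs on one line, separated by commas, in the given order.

joxataweerruloror, baorjosoafier, zeorbierpi, xidimgipwo

/joxataweirrulurur/: /i/ is a high vowel immediately before /r/, so it lowers to [e]. /u/ is a high vowel immediately before /r/, so it lowers to [o]. /u/ is a high vowel immediately before /r/, so it lowers to [o]. → [joxataweerruloror].
/baurjosoafiir/: /u/ is a high vowel immediately before /r/, so it lowers to [o]. /i/ is a high vowel immediately before /r/, so it lowers to [e]. → [baorjosoafier].
/zeurbiirpi/: /u/ is a high vowel immediately before /r/, so it lowers to [o]. /i/ is a high vowel immediately before /r/, so it lowers to [e]. → [zeorbierpi].
/xidimgipwo/: the rule's environment is not met; surfaces unchanged as [xidimgipwo].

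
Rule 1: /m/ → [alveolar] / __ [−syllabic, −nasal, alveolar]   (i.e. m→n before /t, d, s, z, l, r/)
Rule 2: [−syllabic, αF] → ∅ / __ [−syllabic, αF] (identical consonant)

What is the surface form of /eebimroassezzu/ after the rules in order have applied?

eebinroasezu

Rule 1 (nasal place assimilation): /m/ precedes the alveolar consonant /r/, so it assimilates in place to [n]. /eebimroassezzu/ → eebinroassezzu.
Rule 2 (degemination): /ss/ is a geminate; the first /s/ deletes. /zz/ is a geminate; the first /z/ deletes. /eebinroassezzu/ → eebinroasezu.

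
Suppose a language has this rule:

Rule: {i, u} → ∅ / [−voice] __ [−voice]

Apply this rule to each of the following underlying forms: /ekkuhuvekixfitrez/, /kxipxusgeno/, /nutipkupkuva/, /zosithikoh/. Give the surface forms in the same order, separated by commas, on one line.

ekkhuvekxftrez, kxpxsgeno, nutpkpkuva, zosthkoh

/ekkuhuvekixfitrez/: /u/ is a high vowel flanked by voiceless consonants /k/ and /h/, so it deletes. /i/ is a high vowel flanked by voiceless consonants /k/ and /x/, so it deletes. /i/ is a high vowel flanked by voiceless consonants /f/ and /t/, so it deletes. → [ekkhuvekxftrez].
/kxipxusgeno/: /i/ is a high vowel flanked by voiceless consonants /x/ and /p/, so it deletes. /u/ is a high vowel flanked by voiceless consonants /x/ and /s/, so it deletes. → [kxpxsgeno].
/nutipkupkuva/: /i/ is a high vowel flanked by voiceless consonants /t/ and /p/, so it deletes. /u/ is a high vowel flanked by voiceless consonants /k/ and /p/, so it deletes. → [nutpkpkuva].
/zosithikoh/: /i/ is a high vowel flanked by voiceless consonants /s/ and /t/, so it deletes. /i/ is a high vowel flanked by voiceless consonants /h/ and /k/, so it deletes. → [zosthkoh].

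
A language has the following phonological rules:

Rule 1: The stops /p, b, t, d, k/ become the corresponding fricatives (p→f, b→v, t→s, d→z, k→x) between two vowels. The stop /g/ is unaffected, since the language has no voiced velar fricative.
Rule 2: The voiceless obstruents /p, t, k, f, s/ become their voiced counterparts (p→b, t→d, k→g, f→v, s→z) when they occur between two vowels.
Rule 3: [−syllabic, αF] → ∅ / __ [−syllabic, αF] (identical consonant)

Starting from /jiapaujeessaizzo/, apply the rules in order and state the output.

jiavaujeesaizo

Rule 1 (intervocalic spirantization): /p/ is a stop between vowels /a/ and /a/, so it spirantizes to the fricative [f]. /jiapaujeessaizzo/ → jiafaujeessaizzo.
Rule 2 (intervocalic voicing): /f/ is a voiceless obstruent between vowels /a/ and /a/, so it voices to [v]. /jiafaujeessaizzo/ → jiavaujeessaizzo.
Rule 3 (degemination): /ss/ is a geminate; the first /s/ deletes. /zz/ is a geminate; the first /z/ deletes. /jiavaujeessaizzo/ → jiavaujeesaizo.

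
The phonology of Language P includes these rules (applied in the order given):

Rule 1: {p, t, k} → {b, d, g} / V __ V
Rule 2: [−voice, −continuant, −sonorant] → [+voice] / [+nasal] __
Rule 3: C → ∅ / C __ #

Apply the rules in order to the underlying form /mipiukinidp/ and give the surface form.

mibiuginid

Rule 1 (intervocalic voicing): /p/ is a voiceless stop between vowels /i/ and /i/, so it voices to [b]. /k/ is a voiceless stop between vowels /u/ and /i/, so it voices to [g]. /mipiukinidp/ → mibiuginidp.
Rule 2 (post-nasal voicing): no segment meets the environment; /mibiuginidp/ is unchanged.
Rule 3 (final cluster simplification): /p/ is the second consonant of a word-final cluster /dp/, so it deletes. /mibiuginidp/ → mibiuginid.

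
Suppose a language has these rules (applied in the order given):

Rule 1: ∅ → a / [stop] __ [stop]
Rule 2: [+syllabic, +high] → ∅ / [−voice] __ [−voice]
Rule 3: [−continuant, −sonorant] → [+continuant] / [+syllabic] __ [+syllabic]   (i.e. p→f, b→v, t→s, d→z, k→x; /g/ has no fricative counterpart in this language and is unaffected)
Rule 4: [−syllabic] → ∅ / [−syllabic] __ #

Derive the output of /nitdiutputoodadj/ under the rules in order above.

nisaziusaptoozad

Rule 1 (stop-cluster a-epenthesis): /t/ and /d/ form a stop–stop cluster, so [a] is inserted between them. /t/ and /p/ form a stop–stop cluster, so [a] is inserted between them. /nitdiutputoodadj/ → nitadiutaputoodadj.
Rule 2 (high vowel syncope): /u/ is a high vowel flanked by voiceless consonants /p/ and /t/, so it deletes. /nitadiutaputoodadj/ → nitadiutaptoodadj.
Rule 3 (intervocalic spirantization): /t/ is a stop between vowels /i/ and /a/, so it spirantizes to the fricative [s]. /d/ is a stop between vowels /a/ and /i/, so it spirantizes to the fricative [z]. /t/ is a stop between vowels /u/ and /a/, so it spirantizes to the fricative [s]. /d/ is a stop between vowels /o/ and /a/, so it spirantizes to the fricative [z]. /nitadiutaptoodadj/ → nisaziusaptoozadj.
Rule 4 (final cluster simplification): /j/ is the second consonant of a word-final cluster /dj/, so it deletes. /nisaziusaptoozadj/ → nisaziusaptoozad.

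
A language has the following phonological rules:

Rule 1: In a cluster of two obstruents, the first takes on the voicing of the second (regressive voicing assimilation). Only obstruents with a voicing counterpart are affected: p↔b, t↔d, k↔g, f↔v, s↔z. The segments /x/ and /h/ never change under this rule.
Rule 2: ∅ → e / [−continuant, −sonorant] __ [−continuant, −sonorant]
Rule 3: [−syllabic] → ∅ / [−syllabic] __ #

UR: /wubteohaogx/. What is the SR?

Rule 1 (regressive voicing assimilation): /b/ precedes the voiceless obstruent /t/, so it devoices to [p] by assimilation. /g/ precedes the voiceless obstruent /x/, so it devoices to [k] by assimilation. /wubteohaogx/ → wupteohaokx.
Rule 2 (stop-cluster e-epenthesis): /p/ and /t/ form a stop–stop cluster, so [e] is inserted between them. /wupteohaokx/ → wupeteohaokx.
Rule 3 (final cluster simplification): /x/ is the second consonant of a word-final cluster /kx/, so it deletes. /wupeteohaokx/ → wupeteohaok.

wupeteohaok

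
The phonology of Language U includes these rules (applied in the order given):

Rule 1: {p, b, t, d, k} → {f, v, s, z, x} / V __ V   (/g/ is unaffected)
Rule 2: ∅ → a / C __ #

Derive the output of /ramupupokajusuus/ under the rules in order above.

ramufufoxajusuusa

Rule 1 (intervocalic spirantization): /p/ is a stop between vowels /u/ and /u/, so it spirantizes to the fricative [f]. /p/ is a stop between vowels /u/ and /o/, so it spirantizes to the fricative [f]. /k/ is a stop between vowels /o/ and /a/, so it spirantizes to the fricative [x]. /ramupupokajusuus/ → ramufufoxajusuus.
Rule 2 (final a-epenthesis): the form ends in the consonant /s/, so [a] is inserted word-finally. /ramufufoxajusuus/ → ramufufoxajusuusa.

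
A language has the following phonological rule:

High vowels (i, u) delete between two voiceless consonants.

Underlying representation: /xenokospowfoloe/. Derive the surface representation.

No segment of /xenokospowfoloe/ meets the structural description of the rule, so the form surfaces unchanged.

xenokospowfoloe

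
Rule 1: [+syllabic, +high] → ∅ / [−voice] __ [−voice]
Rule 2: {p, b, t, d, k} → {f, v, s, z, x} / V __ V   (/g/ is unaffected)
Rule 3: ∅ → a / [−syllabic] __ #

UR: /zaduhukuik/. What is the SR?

zazuhkuika

Rule 1 (high vowel syncope): /u/ is a high vowel flanked by voiceless consonants /h/ and /k/, so it deletes. /zaduhukuik/ → zaduhkuik.
Rule 2 (intervocalic spirantization): /d/ is a stop between vowels /a/ and /u/, so it spirantizes to the fricative [z]. /zaduhkuik/ → zazuhkuik.
Rule 3 (final a-epenthesis): the form ends in the consonant /k/, so [a] is inserted word-finally. /zazuhkuik/ → zazuhkuika.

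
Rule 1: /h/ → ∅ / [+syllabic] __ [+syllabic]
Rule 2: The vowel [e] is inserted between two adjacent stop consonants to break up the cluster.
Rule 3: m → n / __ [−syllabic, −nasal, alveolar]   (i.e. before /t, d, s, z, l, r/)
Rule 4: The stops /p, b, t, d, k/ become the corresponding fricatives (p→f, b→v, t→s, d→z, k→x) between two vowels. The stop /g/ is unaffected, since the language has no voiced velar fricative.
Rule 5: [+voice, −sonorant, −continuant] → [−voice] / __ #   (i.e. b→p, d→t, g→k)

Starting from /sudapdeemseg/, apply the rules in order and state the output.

suzafezeensek

Rule 1 (intervocalic h-deletion): no segment meets the environment; /sudapdeemseg/ is unchanged.
Rule 2 (stop-cluster e-epenthesis): /p/ and /d/ form a stop–stop cluster, so [e] is inserted between them. /sudapdeemseg/ → sudapedeemseg.
Rule 3 (nasal place assimilation): /m/ precedes the alveolar consonant /s/, so it assimilates in place to [n]. /sudapedeemseg/ → sudapedeenseg.
Rule 4 (intervocalic spirantization): /d/ is a stop between vowels /u/ and /a/, so it spirantizes to the fricative [z]. /p/ is a stop between vowels /a/ and /e/, so it spirantizes to the fricative [f]. /d/ is a stop between vowels /e/ and /e/, so it spirantizes to the fricative [z]. /sudapedeenseg/ → suzafezeenseg.
Rule 5 (final devoicing): /g/ is a voiced stop in word-final position, so it devoices to [k]. /suzafezeenseg/ → suzafezeensek.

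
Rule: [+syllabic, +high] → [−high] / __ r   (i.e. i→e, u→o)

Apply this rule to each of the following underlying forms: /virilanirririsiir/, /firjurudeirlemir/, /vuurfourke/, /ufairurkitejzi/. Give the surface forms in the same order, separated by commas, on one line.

verilanerrerisier, ferjorudeerlemer, vuorfoorke, ufaerorkitejzi

/virilanirririsiir/: /i/ is a high vowel immediately before /r/, so it lowers to [e]. /i/ is a high vowel immediately before /r/, so it lowers to [e]. /i/ is a high vowel immediately before /r/, so it lowers to [e]. /i/ is a high vowel immediately before /r/, so it lowers to [e]. → [verilanerrerisier].
/firjurudeirlemir/: /i/ is a high vowel immediately before /r/, so it lowers to [e]. /u/ is a high vowel immediately before /r/, so it lowers to [o]. /i/ is a high vowel immediately before /r/, so it lowers to [e]. /i/ is a high vowel immediately before /r/, so it lowers to [e]. → [ferjorudeerlemer].
/vuurfourke/: /u/ is a high vowel immediately before /r/, so it lowers to [o]. /u/ is a high vowel immediately before /r/, so it lowers to [o]. → [vuorfoorke].
/ufairurkitejzi/: /i/ is a high vowel immediately before /r/, so it lowers to [e]. /u/ is a high vowel immediately before /r/, so it lowers to [o]. → [ufaerorkitejzi].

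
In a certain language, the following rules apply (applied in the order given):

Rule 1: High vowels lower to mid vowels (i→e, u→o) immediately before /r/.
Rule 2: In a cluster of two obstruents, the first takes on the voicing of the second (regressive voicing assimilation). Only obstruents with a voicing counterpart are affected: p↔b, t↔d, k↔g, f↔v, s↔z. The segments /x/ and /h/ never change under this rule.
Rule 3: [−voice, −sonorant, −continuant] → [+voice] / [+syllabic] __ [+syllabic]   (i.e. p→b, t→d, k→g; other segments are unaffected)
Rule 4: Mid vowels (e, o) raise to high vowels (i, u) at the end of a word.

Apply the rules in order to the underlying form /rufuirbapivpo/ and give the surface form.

Rule 1 (pre-rhotic lowering): /i/ is a high vowel immediately before /r/, so it lowers to [e]. /rufuirbapivpo/ → rufuerbapivpo.
Rule 2 (regressive voicing assimilation): /v/ precedes the voiceless obstruent /p/, so it devoices to [f] by assimilation. /rufuerbapivpo/ → rufuerbapifpo.
Rule 3 (intervocalic voicing): /p/ is a voiceless stop between vowels /a/ and /i/, so it voices to [b]. /rufuerbapifpo/ → rufuerbabifpo.
Rule 4 (final vowel raising): /o/ is a mid vowel in word-final position, so it raises to [u]. /rufuerbabifpo/ → rufuerbabifpu.

rufuerbabifpu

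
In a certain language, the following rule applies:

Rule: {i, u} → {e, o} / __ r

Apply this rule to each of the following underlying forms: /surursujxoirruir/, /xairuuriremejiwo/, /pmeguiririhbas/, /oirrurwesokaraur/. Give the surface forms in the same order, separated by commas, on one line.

/surursujxoirruir/: /u/ is a high vowel immediately before /r/, so it lowers to [o]. /u/ is a high vowel immediately before /r/, so it lowers to [o]. /i/ is a high vowel immediately before /r/, so it lowers to [e]. /i/ is a high vowel immediately before /r/, so it lowers to [e]. → [sororsujxoerruer].
/xairuuriremejiwo/: /i/ is a high vowel immediately before /r/, so it lowers to [e]. /u/ is a high vowel immediately before /r/, so it lowers to [o]. /i/ is a high vowel immediately before /r/, so it lowers to [e]. → [xaeruoreremejiwo].
/pmeguiririhbas/: /i/ is a high vowel immediately before /r/, so it lowers to [e]. /i/ is a high vowel immediately before /r/, so it lowers to [e]. → [pmeguererihbas].
/oirrurwesokaraur/: /i/ is a high vowel immediately before /r/, so it lowers to [e]. /u/ is a high vowel immediately before /r/, so it lowers to [o]. /u/ is a high vowel immediately before /r/, so it lowers to [o]. → [oerrorwesokaraor].

sororsujxoerruer, xaeruoreremejiwo, pmeguererihbas, oerrorwesokaraor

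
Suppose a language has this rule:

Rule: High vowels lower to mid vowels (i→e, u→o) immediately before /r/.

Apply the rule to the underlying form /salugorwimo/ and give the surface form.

salugorwimo

No segment of /salugorwimo/ meets the structural description of the rule, so the form surfaces unchanged.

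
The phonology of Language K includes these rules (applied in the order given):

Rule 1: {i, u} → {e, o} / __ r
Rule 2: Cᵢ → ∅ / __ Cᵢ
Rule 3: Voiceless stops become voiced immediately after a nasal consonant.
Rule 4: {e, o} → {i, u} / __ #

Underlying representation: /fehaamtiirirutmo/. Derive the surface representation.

Rule 1 (pre-rhotic lowering): /i/ is a high vowel immediately before /r/, so it lowers to [e]. /i/ is a high vowel immediately before /r/, so it lowers to [e]. /fehaamtiirirutmo/ → fehaamtiererutmo.
Rule 2 (degemination): no segment meets the environment; /fehaamtiererutmo/ is unchanged.
Rule 3 (post-nasal voicing): /t/ is a voiceless stop immediately after the nasal /m/, so it voices to [d]. /fehaamtiererutmo/ → fehaamdiererutmo.
Rule 4 (final vowel raising): /o/ is a mid vowel in word-final position, so it raises to [u]. /fehaamdiererutmo/ → fehaamdiererutmu.

fehaamdiererutmu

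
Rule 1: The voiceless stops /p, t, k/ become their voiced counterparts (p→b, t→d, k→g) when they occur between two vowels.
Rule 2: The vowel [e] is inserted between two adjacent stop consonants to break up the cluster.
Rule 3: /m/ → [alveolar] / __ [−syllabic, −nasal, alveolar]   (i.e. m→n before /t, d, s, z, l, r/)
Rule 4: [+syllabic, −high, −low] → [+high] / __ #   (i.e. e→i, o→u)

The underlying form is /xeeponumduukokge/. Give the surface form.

xeebonunduugokegi

Rule 1 (intervocalic voicing): /p/ is a voiceless stop between vowels /e/ and /o/, so it voices to [b]. /k/ is a voiceless stop between vowels /u/ and /o/, so it voices to [g]. /xeeponumduukokge/ → xeebonumduugokge.
Rule 2 (stop-cluster e-epenthesis): /k/ and /g/ form a stop–stop cluster, so [e] is inserted between them. /xeebonumduugokge/ → xeebonumduugokege.
Rule 3 (nasal place assimilation): /m/ precedes the alveolar consonant /d/, so it assimilates in place to [n]. /xeebonumduugokege/ → xeebonunduugokege.
Rule 4 (final vowel raising): /e/ is a mid vowel in word-final position, so it raises to [i]. /xeebonunduugokege/ → xeebonunduugokegi.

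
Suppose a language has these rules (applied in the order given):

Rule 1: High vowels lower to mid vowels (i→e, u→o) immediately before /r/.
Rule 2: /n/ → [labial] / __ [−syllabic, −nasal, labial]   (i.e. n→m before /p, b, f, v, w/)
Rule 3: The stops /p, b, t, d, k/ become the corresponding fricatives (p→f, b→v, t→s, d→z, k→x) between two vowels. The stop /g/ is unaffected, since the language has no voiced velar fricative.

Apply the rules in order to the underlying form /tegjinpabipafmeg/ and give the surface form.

tegjimpavifafmeg

Rule 1 (pre-rhotic lowering): no segment meets the environment; /tegjinpabipafmeg/ is unchanged.
Rule 2 (nasal place assimilation): /n/ precedes the labial consonant /p/, so it assimilates in place to [m]. /tegjinpabipafmeg/ → tegjimpabipafmeg.
Rule 3 (intervocalic spirantization): /b/ is a stop between vowels /a/ and /i/, so it spirantizes to the fricative [v]. /p/ is a stop between vowels /i/ and /a/, so it spirantizes to the fricative [f]. /tegjimpabipafmeg/ → tegjimpavifafmeg.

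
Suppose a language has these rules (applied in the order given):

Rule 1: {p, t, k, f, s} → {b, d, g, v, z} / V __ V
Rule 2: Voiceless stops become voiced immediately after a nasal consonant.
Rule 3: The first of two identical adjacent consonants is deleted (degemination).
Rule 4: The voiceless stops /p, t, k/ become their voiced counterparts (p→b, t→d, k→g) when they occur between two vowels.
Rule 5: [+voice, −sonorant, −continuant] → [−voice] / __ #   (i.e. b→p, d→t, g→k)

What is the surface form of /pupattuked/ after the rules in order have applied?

pubaduget

Rule 1 (intervocalic voicing): /p/ is a voiceless obstruent between vowels /u/ and /a/, so it voices to [b]. /k/ is a voiceless obstruent between vowels /u/ and /e/, so it voices to [g]. /pupattuked/ → pubattuged.
Rule 2 (post-nasal voicing): no segment meets the environment; /pubattuged/ is unchanged.
Rule 3 (degemination): /tt/ is a geminate; the first /t/ deletes. /pubattuged/ → pubatuged.
Rule 4 (intervocalic voicing): /t/ is a voiceless stop between vowels /a/ and /u/, so it voices to [d]. /pubatuged/ → pubaduged.
Rule 5 (final devoicing): /d/ is a voiced stop in word-final position, so it devoices to [t]. /pubaduged/ → pubaduget.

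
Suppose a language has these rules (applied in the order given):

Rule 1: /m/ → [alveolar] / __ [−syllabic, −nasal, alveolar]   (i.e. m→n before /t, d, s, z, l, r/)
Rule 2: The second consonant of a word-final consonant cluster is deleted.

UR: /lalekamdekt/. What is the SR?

lalekandek

Rule 1 (nasal place assimilation): /m/ precedes the alveolar consonant /d/, so it assimilates in place to [n]. /lalekamdekt/ → lalekandekt.
Rule 2 (final cluster simplification): /t/ is the second consonant of a word-final cluster /kt/, so it deletes. /lalekandekt/ → lalekandek.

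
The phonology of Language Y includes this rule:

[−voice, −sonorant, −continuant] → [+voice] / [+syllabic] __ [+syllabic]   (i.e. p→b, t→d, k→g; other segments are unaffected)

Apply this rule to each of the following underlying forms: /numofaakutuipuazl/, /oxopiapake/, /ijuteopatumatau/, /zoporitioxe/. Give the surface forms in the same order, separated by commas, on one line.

numofaaguduibuazl, oxobiabage, ijudeobadumadau, zoboridioxe

/numofaakutuipuazl/: /k/ is a voiceless stop between vowels /a/ and /u/, so it voices to [g]. /t/ is a voiceless stop between vowels /u/ and /u/, so it voices to [d]. /p/ is a voiceless stop between vowels /i/ and /u/, so it voices to [b]. → [numofaaguduibuazl].
/oxopiapake/: /p/ is a voiceless stop between vowels /o/ and /i/, so it voices to [b]. /p/ is a voiceless stop between vowels /a/ and /a/, so it voices to [b]. /k/ is a voiceless stop between vowels /a/ and /e/, so it voices to [g]. → [oxobiabage].
/ijuteopatumatau/: /t/ is a voiceless stop between vowels /u/ and /e/, so it voices to [d]. /p/ is a voiceless stop between vowels /o/ and /a/, so it voices to [b]. /t/ is a voiceless stop between vowels /a/ and /u/, so it voices to [d]. /t/ is a voiceless stop between vowels /a/ and /a/, so it voices to [d]. → [ijudeobadumadau].
/zoporitioxe/: /p/ is a voiceless stop between vowels /o/ and /o/, so it voices to [b]. /t/ is a voiceless stop between vowels /i/ and /i/, so it voices to [d]. → [zoboridioxe].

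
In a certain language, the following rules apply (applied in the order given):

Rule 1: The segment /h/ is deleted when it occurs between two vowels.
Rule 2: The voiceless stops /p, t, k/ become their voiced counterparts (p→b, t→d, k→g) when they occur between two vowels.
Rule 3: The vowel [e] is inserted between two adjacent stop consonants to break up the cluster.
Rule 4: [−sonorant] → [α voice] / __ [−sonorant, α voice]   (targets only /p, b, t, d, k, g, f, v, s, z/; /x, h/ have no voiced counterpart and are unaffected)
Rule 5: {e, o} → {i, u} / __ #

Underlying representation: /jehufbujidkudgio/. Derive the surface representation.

jeuvbujidekudegiu

Rule 1 (intervocalic h-deletion): /h/ occurs between vowels /e/ and /u/, so it deletes. /jehufbujidkudgio/ → jeufbujidkudgio.
Rule 2 (intervocalic voicing): no segment meets the environment; /jeufbujidkudgio/ is unchanged.
Rule 3 (stop-cluster e-epenthesis): /d/ and /k/ form a stop–stop cluster, so [e] is inserted between them. /d/ and /g/ form a stop–stop cluster, so [e] is inserted between them. /jeufbujidkudgio/ → jeufbujidekudegio.
Rule 4 (regressive voicing assimilation): /f/ precedes the voiced obstruent /b/, so it voices to [v] by assimilation. /jeufbujidekudegio/ → jeuvbujidekudegio.
Rule 5 (final vowel raising): /o/ is a mid vowel in word-final position, so it raises to [u]. /jeuvbujidekudegio/ → jeuvbujidekudegiu.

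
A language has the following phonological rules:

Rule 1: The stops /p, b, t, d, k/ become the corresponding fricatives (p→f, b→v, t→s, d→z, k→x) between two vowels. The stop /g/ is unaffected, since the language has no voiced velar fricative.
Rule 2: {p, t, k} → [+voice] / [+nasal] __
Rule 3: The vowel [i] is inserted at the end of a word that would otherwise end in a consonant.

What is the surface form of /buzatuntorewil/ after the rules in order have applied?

buzasundorewili

Rule 1 (intervocalic spirantization): /t/ is a stop between vowels /a/ and /u/, so it spirantizes to the fricative [s]. /buzatuntorewil/ → buzasuntorewil.
Rule 2 (post-nasal voicing): /t/ is a voiceless stop immediately after the nasal /n/, so it voices to [d]. /buzasuntorewil/ → buzasundorewil.
Rule 3 (final i-epenthesis): the form ends in the consonant /l/, so [i] is inserted word-finally. /buzasundorewil/ → buzasundorewili.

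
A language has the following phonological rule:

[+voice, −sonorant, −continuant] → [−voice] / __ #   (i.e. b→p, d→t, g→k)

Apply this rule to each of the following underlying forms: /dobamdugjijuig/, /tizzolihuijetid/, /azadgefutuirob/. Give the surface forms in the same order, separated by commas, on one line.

dobamdugjijuik, tizzolihuijetit, azadgefutuirop

/dobamdugjijuig/: /g/ is a voiced stop in word-final position, so it devoices to [k]. → [dobamdugjijuik].
/tizzolihuijetid/: /d/ is a voiced stop in word-final position, so it devoices to [t]. → [tizzolihuijetit].
/azadgefutuirob/: /b/ is a voiced stop in word-final position, so it devoices to [p]. → [azadgefutuirop].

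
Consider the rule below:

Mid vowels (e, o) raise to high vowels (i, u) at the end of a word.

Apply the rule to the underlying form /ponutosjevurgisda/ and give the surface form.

No segment of /ponutosjevurgisda/ meets the structural description of the rule, so the form surfaces unchanged.

ponutosjevurgisda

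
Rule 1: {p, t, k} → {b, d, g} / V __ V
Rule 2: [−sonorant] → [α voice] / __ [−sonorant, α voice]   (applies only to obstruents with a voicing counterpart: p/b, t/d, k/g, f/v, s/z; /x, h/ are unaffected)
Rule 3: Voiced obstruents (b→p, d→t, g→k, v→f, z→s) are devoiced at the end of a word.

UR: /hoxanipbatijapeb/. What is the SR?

Rule 1 (intervocalic voicing): /t/ is a voiceless stop between vowels /a/ and /i/, so it voices to [d]. /p/ is a voiceless stop between vowels /a/ and /e/, so it voices to [b]. /hoxanipbatijapeb/ → hoxanipbadijabeb.
Rule 2 (regressive voicing assimilation): /p/ precedes the voiced obstruent /b/, so it voices to [b] by assimilation. /hoxanipbadijabeb/ → hoxanibbadijabeb.
Rule 3 (final devoicing): /b/ is a voiced obstruent in word-final position, so it devoices to [p]. /hoxanibbadijabeb/ → hoxanibbadijabep.

hoxanibbadijabep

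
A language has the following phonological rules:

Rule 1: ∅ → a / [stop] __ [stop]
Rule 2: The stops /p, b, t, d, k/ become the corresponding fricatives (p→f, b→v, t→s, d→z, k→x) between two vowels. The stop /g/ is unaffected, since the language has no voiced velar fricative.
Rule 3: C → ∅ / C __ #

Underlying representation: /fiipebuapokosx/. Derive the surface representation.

fiifevuafoxos

Rule 1 (stop-cluster a-epenthesis): no segment meets the environment; /fiipebuapokosx/ is unchanged.
Rule 2 (intervocalic spirantization): /p/ is a stop between vowels /i/ and /e/, so it spirantizes to the fricative [f]. /b/ is a stop between vowels /e/ and /u/, so it spirantizes to the fricative [v]. /p/ is a stop between vowels /a/ and /o/, so it spirantizes to the fricative [f]. /k/ is a stop between vowels /o/ and /o/, so it spirantizes to the fricative [x]. /fiipebuapokosx/ → fiifevuafoxosx.
Rule 3 (final cluster simplification): /x/ is the second consonant of a word-final cluster /sx/, so it deletes. /fiifevuafoxosx/ → fiifevuafoxos.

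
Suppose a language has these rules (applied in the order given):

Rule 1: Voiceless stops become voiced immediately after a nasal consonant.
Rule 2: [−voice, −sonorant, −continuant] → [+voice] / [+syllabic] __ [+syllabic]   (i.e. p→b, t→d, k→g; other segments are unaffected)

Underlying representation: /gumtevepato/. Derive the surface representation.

Rule 1 (post-nasal voicing): /t/ is a voiceless stop immediately after the nasal /m/, so it voices to [d]. /gumtevepato/ → gumdevepato.
Rule 2 (intervocalic voicing): /p/ is a voiceless stop between vowels /e/ and /a/, so it voices to [b]. /t/ is a voiceless stop between vowels /a/ and /o/, so it voices to [d]. /gumdevepato/ → gumdevebado.

gumdevebado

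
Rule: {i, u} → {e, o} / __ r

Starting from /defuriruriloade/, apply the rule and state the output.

Scanning /defuriruriloade/: /u/ is a high vowel immediately before /r/, so it lowers to [o]; /i/ is a high vowel immediately before /r/, so it lowers to [e]; /u/ is a high vowel immediately before /r/, so it lowers to [o]; /i/ at position 10 is not in the conditioning environment.
Result: [deforeroriloade].

deforeroriloade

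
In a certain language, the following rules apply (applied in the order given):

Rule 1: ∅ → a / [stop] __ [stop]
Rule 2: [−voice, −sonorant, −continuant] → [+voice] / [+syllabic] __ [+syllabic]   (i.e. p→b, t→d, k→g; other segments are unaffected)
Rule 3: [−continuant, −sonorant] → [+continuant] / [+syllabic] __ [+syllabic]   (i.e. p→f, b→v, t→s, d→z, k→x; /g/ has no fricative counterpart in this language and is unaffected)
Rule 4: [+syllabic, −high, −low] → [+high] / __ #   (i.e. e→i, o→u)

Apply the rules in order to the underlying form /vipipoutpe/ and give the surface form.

Rule 1 (stop-cluster a-epenthesis): /t/ and /p/ form a stop–stop cluster, so [a] is inserted between them. /vipipoutpe/ → vipipoutape.
Rule 2 (intervocalic voicing): /p/ is a voiceless stop between vowels /i/ and /i/, so it voices to [b]. /p/ is a voiceless stop between vowels /i/ and /o/, so it voices to [b]. /t/ is a voiceless stop between vowels /u/ and /a/, so it voices to [d]. /p/ is a voiceless stop between vowels /a/ and /e/, so it voices to [b]. /vipipoutape/ → vibiboudabe.
Rule 3 (intervocalic spirantization): /b/ is a stop between vowels /i/ and /i/, so it spirantizes to the fricative [v]. /b/ is a stop between vowels /i/ and /o/, so it spirantizes to the fricative [v]. /d/ is a stop between vowels /u/ and /a/, so it spirantizes to the fricative [z]. /b/ is a stop between vowels /a/ and /e/, so it spirantizes to the fricative [v]. /vibiboudabe/ → vivivouzave.
Rule 4 (final vowel raising): /e/ is a mid vowel in word-final position, so it raises to [i]. /vivivouzave/ → vivivouzavi.

vivivouzavi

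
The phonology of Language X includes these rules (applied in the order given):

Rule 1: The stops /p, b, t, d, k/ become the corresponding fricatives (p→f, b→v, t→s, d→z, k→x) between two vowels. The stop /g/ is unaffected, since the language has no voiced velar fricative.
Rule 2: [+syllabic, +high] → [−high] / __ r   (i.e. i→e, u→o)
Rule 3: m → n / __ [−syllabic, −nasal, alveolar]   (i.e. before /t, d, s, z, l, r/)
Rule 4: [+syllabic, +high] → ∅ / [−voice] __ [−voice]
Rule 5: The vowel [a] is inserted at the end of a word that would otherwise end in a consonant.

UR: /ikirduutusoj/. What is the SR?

Rule 1 (intervocalic spirantization): /k/ is a stop between vowels /i/ and /i/, so it spirantizes to the fricative [x]. /t/ is a stop between vowels /u/ and /u/, so it spirantizes to the fricative [s]. /ikirduutusoj/ → ixirduususoj.
Rule 2 (pre-rhotic lowering): /i/ is a high vowel immediately before /r/, so it lowers to [e]. /ixirduususoj/ → ixerduususoj.
Rule 3 (nasal place assimilation): no segment meets the environment; /ixerduususoj/ is unchanged.
Rule 4 (high vowel syncope): /u/ is a high vowel flanked by voiceless consonants /s/ and /s/, so it deletes. /ixerduususoj/ → ixerduussoj.
Rule 5 (final a-epenthesis): the form ends in the consonant /j/, so [a] is inserted word-finally. /ixerduussoj/ → ixerduussoja.

ixerduussoja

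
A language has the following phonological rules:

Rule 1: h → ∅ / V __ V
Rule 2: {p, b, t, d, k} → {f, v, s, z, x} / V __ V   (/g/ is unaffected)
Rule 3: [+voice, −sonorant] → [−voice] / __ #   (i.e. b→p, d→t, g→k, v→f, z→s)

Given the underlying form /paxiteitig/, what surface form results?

paxiseisik

Rule 1 (intervocalic h-deletion): no segment meets the environment; /paxiteitig/ is unchanged.
Rule 2 (intervocalic spirantization): /t/ is a stop between vowels /i/ and /e/, so it spirantizes to the fricative [s]. /t/ is a stop between vowels /i/ and /i/, so it spirantizes to the fricative [s]. /paxiteitig/ → paxiseisig.
Rule 3 (final devoicing): /g/ is a voiced obstruent in word-final position, so it devoices to [k]. /paxiseisig/ → paxiseisik.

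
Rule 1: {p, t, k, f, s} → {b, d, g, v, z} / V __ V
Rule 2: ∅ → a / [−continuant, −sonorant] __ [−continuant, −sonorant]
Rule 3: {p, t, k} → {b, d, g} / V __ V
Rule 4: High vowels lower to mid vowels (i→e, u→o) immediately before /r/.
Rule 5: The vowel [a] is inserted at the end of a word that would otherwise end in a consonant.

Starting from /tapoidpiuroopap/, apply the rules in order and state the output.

Rule 1 (intervocalic voicing): /p/ is a voiceless obstruent between vowels /a/ and /o/, so it voices to [b]. /p/ is a voiceless obstruent between vowels /o/ and /a/, so it voices to [b]. /tapoidpiuroopap/ → taboidpiuroobap.
Rule 2 (stop-cluster a-epenthesis): /d/ and /p/ form a stop–stop cluster, so [a] is inserted between them. /taboidpiuroobap/ → taboidapiuroobap.
Rule 3 (intervocalic voicing): /p/ is a voiceless stop between vowels /a/ and /i/, so it voices to [b]. /taboidapiuroobap/ → taboidabiuroobap.
Rule 4 (pre-rhotic lowering): /u/ is a high vowel immediately before /r/, so it lowers to [o]. /taboidabiuroobap/ → taboidabioroobap.
Rule 5 (final a-epenthesis): the form ends in the consonant /p/, so [a] is inserted word-finally. /taboidabioroobap/ → taboidabioroobapa.

taboidabioroobapa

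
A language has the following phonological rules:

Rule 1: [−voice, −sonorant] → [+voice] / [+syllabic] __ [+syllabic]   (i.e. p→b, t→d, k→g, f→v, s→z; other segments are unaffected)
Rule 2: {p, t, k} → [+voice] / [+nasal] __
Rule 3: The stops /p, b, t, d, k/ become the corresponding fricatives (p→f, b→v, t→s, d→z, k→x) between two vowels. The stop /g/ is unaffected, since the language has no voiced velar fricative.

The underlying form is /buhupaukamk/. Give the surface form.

Rule 1 (intervocalic voicing): /p/ is a voiceless obstruent between vowels /u/ and /a/, so it voices to [b]. /k/ is a voiceless obstruent between vowels /u/ and /a/, so it voices to [g]. /buhupaukamk/ → buhubaugamk.
Rule 2 (post-nasal voicing): /k/ is a voiceless stop immediately after the nasal /m/, so it voices to [g]. /buhubaugamk/ → buhubaugamg.
Rule 3 (intervocalic spirantization): /b/ is a stop between vowels /u/ and /a/, so it spirantizes to the fricative [v]. /buhubaugamg/ → buhuvaugamg.

buhuvaugamg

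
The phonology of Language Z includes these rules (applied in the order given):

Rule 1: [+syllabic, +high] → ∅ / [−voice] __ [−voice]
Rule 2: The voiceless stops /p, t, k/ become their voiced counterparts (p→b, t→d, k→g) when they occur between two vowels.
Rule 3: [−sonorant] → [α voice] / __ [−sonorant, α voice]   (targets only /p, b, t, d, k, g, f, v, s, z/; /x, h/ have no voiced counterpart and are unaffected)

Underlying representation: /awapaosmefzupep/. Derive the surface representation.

Rule 1 (high vowel syncope): no segment meets the environment; /awapaosmefzupep/ is unchanged.
Rule 2 (intervocalic voicing): /p/ is a voiceless stop between vowels /a/ and /a/, so it voices to [b]. /p/ is a voiceless stop between vowels /u/ and /e/, so it voices to [b]. /awapaosmefzupep/ → awabaosmefzubep.
Rule 3 (regressive voicing assimilation): /f/ precedes the voiced obstruent /z/, so it voices to [v] by assimilation. /awabaosmefzubep/ → awabaosmevzubep.

awabaosmevzubep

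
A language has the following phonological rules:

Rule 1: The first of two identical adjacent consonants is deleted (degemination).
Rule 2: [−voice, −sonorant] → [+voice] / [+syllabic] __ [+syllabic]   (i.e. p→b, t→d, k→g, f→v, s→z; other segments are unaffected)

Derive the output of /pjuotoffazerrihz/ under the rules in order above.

pjuodovazerihz

Rule 1 (degemination): /ff/ is a geminate; the first /f/ deletes. /rr/ is a geminate; the first /r/ deletes. /pjuotoffazerrihz/ → pjuotofazerihz.
Rule 2 (intervocalic voicing): /t/ is a voiceless obstruent between vowels /o/ and /o/, so it voices to [d]. /f/ is a voiceless obstruent between vowels /o/ and /a/, so it voices to [v]. /pjuotofazerihz/ → pjuodovazerihz.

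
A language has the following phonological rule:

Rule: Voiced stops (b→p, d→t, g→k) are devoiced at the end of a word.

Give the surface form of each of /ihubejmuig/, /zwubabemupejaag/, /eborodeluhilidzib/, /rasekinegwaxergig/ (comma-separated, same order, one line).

/ihubejmuig/: /g/ is a voiced stop in word-final position, so it devoices to [k]. → [ihubejmuik].
/zwubabemupejaag/: /g/ is a voiced stop in word-final position, so it devoices to [k]. → [zwubabemupejaak].
/eborodeluhilidzib/: /b/ is a voiced stop in word-final position, so it devoices to [p]. → [eborodeluhilidzip].
/rasekinegwaxergig/: /g/ is a voiced stop in word-final position, so it devoices to [k]. → [rasekinegwaxergik].

ihubejmuik, zwubabemupejaak, eborodeluhilidzip, rasekinegwaxergik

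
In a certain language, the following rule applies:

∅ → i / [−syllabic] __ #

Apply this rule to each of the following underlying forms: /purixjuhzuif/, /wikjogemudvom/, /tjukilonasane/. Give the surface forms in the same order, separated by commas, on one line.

/purixjuhzuif/: the form ends in the consonant /f/, so [i] is inserted word-finally. → [purixjuhzuifi].
/wikjogemudvom/: the form ends in the consonant /m/, so [i] is inserted word-finally. → [wikjogemudvomi].
/tjukilonasane/: the rule's environment is not met; surfaces unchanged as [tjukilonasane].

purixjuhzuifi, wikjogemudvomi, tjukilonasane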